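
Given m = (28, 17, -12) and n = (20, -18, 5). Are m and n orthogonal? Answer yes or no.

m · n = 28·20 + 17·(-18) + (-12)·5 = 560 - 306 - 60 = 194
Nonzero, so the vectors are not orthogonal.

no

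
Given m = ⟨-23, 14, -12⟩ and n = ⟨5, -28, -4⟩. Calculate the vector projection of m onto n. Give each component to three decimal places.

(-2.782, 15.578, 2.225)

m · n = (-23)·5 + 14·(-28) + (-12)·(-4) = -115 - 392 + 48 = -459
|n|² = 25 + 784 + 16 = 825
proj_n m = (-459/825) · (5, -28, -4) ≈ (-2.782, 15.578, 2.225)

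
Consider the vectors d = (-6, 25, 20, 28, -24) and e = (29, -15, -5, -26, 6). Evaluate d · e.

d · e = (-6)·29 + 25·(-15) + 20·(-5) + 28·(-26) + (-24)·6 = -174 - 375 - 100 - 728 - 144 = -1521

-1521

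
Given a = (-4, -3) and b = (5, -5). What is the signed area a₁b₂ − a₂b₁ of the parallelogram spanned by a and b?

(-4)·(-5) - (-3)·5 = 20 - (-15) = 35

35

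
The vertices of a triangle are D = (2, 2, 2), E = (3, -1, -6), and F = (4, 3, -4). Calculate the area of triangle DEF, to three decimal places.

DE = (1, -3, -8),  DF = (2, 1, -6)
i: (-3)·(-6) - (-8)·1 = 18 - (-8) = 26
j: (-8)·2 - 1·(-6) = -16 - (-6) = -10
k: 1·1 - (-3)·2 = 1 - (-6) = 7
DE × DF = (26, -10, 7)
|DE × DF| = √825 ≈ 28.7228
area = ½ · 28.7228 ≈ 14.361

14.361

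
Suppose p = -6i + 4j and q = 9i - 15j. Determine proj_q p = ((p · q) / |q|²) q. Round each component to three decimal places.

p · q = (-6)·9 + 4·(-15) = -54 - 60 = -114
|q|² = 81 + 225 = 306
proj_q p = (-114/306) · (9, -15) ≈ (-3.353, 5.588)

(-3.353, 5.588)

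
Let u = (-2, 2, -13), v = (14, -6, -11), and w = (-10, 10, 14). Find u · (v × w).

-1264

v × w:
i: (-6)·14 - (-11)·10 = -84 - (-110) = 26
j: (-11)·(-10) - 14·14 = 110 - 196 = -86
k: 14·10 - (-6)·(-10) = 140 - 60 = 80
v × w = (26, -86, 80)
u · (v × w) = (-2)·26 + 2·(-86) + (-13)·80 = -52 - 172 - 1040 = -1264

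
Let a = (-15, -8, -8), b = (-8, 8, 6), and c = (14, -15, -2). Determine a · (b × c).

-1718

b × c:
i: 8·(-2) - 6·(-15) = -16 - (-90) = 74
j: 6·14 - (-8)·(-2) = 84 - 16 = 68
k: (-8)·(-15) - 8·14 = 120 - 112 = 8
b × c = (74, 68, 8)
a · (b × c) = (-15)·74 + (-8)·68 + (-8)·8 = -1110 - 544 - 64 = -1718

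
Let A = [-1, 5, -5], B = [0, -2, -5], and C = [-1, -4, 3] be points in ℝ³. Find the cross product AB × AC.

(-56, -8, -9)

AB = (1, -7, 0)
AC = (0, -9, 8)
i: (-7)·8 - 0·(-9) = -56 - 0 = -56
j: 0·0 - 1·8 = 0 - 8 = -8
k: 1·(-9) - (-7)·0 = -9 - 0 = -9
AB × AC = (-56, -8, -9)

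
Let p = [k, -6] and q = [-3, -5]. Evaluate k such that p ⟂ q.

p · q = k·(-3) + (-6)·(-5) = 30 - 3k
Set equal to 0: -3k = -30, so k = 10.

10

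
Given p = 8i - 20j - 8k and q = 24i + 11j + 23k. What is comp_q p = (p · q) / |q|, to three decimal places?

-6.055

p · q = 8·24 + (-20)·11 + (-8)·23 = 192 - 220 - 184 = -212
|q| = √(576 + 121 + 529) = √1226 ≈ 35.0143
comp_q p = -212 / √1226 ≈ -6.055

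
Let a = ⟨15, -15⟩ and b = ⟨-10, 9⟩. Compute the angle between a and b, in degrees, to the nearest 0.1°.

a · b = 15·(-10) + (-15)·9 = -150 - 135 = -285
|a|² = 225 + 225 = 450,  |a| = √450 ≈ 21.213203
|b|² = 100 + 81 = 181,  |b| = √181 ≈ 13.453624
cos θ = -285 / (21.213203 · 13.453624) ≈ -0.99862
θ = arccos(-0.99862) ≈ 177.0°

177.0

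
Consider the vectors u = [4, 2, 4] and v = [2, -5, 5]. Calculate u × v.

(30, -12, -24)

i: 2·5 - 4·(-5) = 10 - (-20) = 30
j: 4·2 - 4·5 = 8 - 20 = -12
k: 4·(-5) - 2·2 = -20 - 4 = -24
u × v = (30, -12, -24)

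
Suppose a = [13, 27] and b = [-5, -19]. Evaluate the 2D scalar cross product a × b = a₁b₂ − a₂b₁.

13·(-19) - 27·(-5) = -247 - (-135) = -112

-112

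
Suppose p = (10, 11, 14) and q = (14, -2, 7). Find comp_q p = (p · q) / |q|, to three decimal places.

p · q = 10·14 + 11·(-2) + 14·7 = 140 - 22 + 98 = 216
|q| = √(196 + 4 + 49) = √249 ≈ 15.7797
comp_q p = 216 / √249 ≈ 13.688

13.688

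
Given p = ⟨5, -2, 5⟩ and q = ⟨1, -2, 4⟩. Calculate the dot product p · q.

29

p · q = 5·1 + (-2)·(-2) + 5·4 = 5 + 4 + 20 = 29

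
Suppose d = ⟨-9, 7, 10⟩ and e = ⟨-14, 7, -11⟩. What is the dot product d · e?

65

d · e = (-9)·(-14) + 7·7 + 10·(-11) = 126 + 49 - 110 = 65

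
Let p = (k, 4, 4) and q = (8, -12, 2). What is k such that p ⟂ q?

5

p · q = k·8 + 4·(-12) + 4·2 = -40 + 8k
Set equal to 0: 8k = 40, so k = 5.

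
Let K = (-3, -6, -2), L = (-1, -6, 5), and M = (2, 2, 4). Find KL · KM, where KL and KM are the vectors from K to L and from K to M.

KL = L − K = (2, 0, 7)
KM = M − K = (5, 8, 6)
KL · KM = 2·5 + 0·8 + 7·6 = 10 + 0 + 42 = 52

52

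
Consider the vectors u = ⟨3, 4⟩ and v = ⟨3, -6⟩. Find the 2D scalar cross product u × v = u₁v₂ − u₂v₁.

3·(-6) - 4·3 = -18 - 12 = -30

-30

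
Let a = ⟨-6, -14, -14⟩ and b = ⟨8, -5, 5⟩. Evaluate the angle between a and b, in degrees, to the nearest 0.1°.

102.6

a · b = (-6)·8 + (-14)·(-5) + (-14)·5 = -48 + 70 - 70 = -48
|a|² = 36 + 196 + 196 = 428,  |a| = √428 ≈ 20.688161
|b|² = 64 + 25 + 25 = 114,  |b| = √114 ≈ 10.677078
cos θ = -48 / (20.688161 · 10.677078) ≈ -0.21730
θ = arccos(-0.21730) ≈ 102.6°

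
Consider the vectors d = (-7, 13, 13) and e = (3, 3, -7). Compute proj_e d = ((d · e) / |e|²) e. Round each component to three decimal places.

(-3.269, -3.269, 7.627)

d · e = (-7)·3 + 13·3 + 13·(-7) = -21 + 39 - 91 = -73
|e|² = 9 + 9 + 49 = 67
proj_e d = (-73/67) · (3, 3, -7) ≈ (-3.269, -3.269, 7.627)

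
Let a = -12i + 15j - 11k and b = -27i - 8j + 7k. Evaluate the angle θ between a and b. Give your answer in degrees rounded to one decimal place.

78.6

a · b = (-12)·(-27) + 15·(-8) + (-11)·7 = 324 - 120 - 77 = 127
|a|² = 144 + 225 + 121 = 490,  |a| = √490 ≈ 22.135944
|b|² = 729 + 64 + 49 = 842,  |b| = √842 ≈ 29.017236
cos θ = 127 / (22.135944 · 29.017236) ≈ 0.19772
θ = arccos(0.19772) ≈ 78.6°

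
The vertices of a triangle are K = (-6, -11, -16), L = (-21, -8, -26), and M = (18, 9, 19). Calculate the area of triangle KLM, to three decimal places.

279.568

KL = (-15, 3, -10),  KM = (24, 20, 35)
i: 3·35 - (-10)·20 = 105 - (-200) = 305
j: (-10)·24 - (-15)·35 = -240 - (-525) = 285
k: (-15)·20 - 3·24 = -300 - 72 = -372
KL × KM = (305, 285, -372)
|KL × KM| = √312634 ≈ 559.1368
area = ½ · 559.1368 ≈ 279.568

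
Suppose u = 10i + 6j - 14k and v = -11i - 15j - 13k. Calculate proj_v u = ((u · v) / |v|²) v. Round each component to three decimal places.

u · v = 10·(-11) + 6·(-15) + (-14)·(-13) = -110 - 90 + 182 = -18
|v|² = 121 + 225 + 169 = 515
proj_v u = (-18/515) · (-11, -15, -13) ≈ (0.384, 0.524, 0.454)

(0.384, 0.524, 0.454)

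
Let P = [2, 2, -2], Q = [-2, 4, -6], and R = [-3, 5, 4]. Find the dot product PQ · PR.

2

PQ = Q − P = (-4, 2, -4)
PR = R − P = (-5, 3, 6)
PQ · PR = (-4)·(-5) + 2·3 + (-4)·6 = 20 + 6 - 24 = 2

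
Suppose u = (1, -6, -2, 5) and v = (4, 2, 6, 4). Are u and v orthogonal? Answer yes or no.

u · v = 1·4 + (-6)·2 + (-2)·6 + 5·4 = 4 - 12 - 12 + 20 = 0
Zero, so the vectors are orthogonal.

yes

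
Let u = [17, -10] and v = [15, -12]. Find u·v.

u · v = 17·15 + (-10)·(-12) = 255 + 120 = 375

375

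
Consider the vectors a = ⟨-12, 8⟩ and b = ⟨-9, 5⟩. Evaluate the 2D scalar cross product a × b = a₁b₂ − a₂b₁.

12

(-12)·5 - 8·(-9) = -60 - (-72) = 12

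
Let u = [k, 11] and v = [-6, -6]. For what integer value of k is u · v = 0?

u · v = k·(-6) + 11·(-6) = -66 - 6k
Set equal to 0: -6k = 66, so k = -11.

-11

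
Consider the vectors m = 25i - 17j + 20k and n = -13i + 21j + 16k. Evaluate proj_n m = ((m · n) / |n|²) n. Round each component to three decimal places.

(5.434, -8.778, -6.688)

m · n = 25·(-13) + (-17)·21 + 20·16 = -325 - 357 + 320 = -362
|n|² = 169 + 441 + 256 = 866
proj_n m = (-362/866) · (-13, 21, 16) ≈ (5.434, -8.778, -6.688)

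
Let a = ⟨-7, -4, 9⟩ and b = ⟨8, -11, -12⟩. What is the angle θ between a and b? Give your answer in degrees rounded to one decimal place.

a · b = (-7)·8 + (-4)·(-11) + 9·(-12) = -56 + 44 - 108 = -120
|a|² = 49 + 16 + 81 = 146,  |a| = √146 ≈ 12.083046
|b|² = 64 + 121 + 144 = 329,  |b| = √329 ≈ 18.138357
cos θ = -120 / (12.083046 · 18.138357) ≈ -0.54753
θ = arccos(-0.54753) ≈ 123.2°

123.2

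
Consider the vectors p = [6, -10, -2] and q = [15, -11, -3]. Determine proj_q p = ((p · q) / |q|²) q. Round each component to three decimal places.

p · q = 6·15 + (-10)·(-11) + (-2)·(-3) = 90 + 110 + 6 = 206
|q|² = 225 + 121 + 9 = 355
proj_q p = (206/355) · (15, -11, -3) ≈ (8.704, -6.383, -1.741)

(8.704, -6.383, -1.741)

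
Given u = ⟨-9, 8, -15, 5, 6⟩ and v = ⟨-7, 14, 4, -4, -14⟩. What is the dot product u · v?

u · v = (-9)·(-7) + 8·14 + (-15)·4 + 5·(-4) + 6·(-14) = 63 + 112 - 60 - 20 - 84 = 11

11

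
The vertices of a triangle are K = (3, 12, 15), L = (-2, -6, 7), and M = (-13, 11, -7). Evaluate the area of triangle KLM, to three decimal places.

KL = (-5, -18, -8),  KM = (-16, -1, -22)
i: (-18)·(-22) - (-8)·(-1) = 396 - 8 = 388
j: (-8)·(-16) - (-5)·(-22) = 128 - 110 = 18
k: (-5)·(-1) - (-18)·(-16) = 5 - 288 = -283
KL × KM = (388, 18, -283)
|KL × KM| = √230957 ≈ 480.5799
area = ½ · 480.5799 ≈ 240.290

240.290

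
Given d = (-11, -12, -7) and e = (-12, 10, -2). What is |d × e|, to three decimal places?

277.842

i: (-12)·(-2) - (-7)·10 = 24 - (-70) = 94
j: (-7)·(-12) - (-11)·(-2) = 84 - 22 = 62
k: (-11)·10 - (-12)·(-12) = -110 - 144 = -254
d × e = (94, 62, -254)
|d × e| = √(94² + 62² + (-254)²) = √77196 ≈ 277.8417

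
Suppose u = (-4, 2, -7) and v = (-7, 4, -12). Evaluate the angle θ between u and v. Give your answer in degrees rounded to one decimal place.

2.2

u · v = (-4)·(-7) + 2·4 + (-7)·(-12) = 28 + 8 + 84 = 120
|u|² = 16 + 4 + 49 = 69,  |u| = √69 ≈ 8.306624
|v|² = 49 + 16 + 144 = 209,  |v| = √209 ≈ 14.456832
cos θ = 120 / (8.306624 · 14.456832) ≈ 0.99927
θ = arccos(0.99927) ≈ 2.2°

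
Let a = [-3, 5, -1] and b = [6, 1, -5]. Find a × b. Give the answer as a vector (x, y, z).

i: 5·(-5) - (-1)·1 = -25 - (-1) = -24
j: (-1)·6 - (-3)·(-5) = -6 - 15 = -21
k: (-3)·1 - 5·6 = -3 - 30 = -33
a × b = (-24, -21, -33)

(-24, -21, -33)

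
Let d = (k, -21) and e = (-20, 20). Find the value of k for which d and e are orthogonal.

d · e = k·(-20) + (-21)·20 = -420 - 20k
Set equal to 0: -20k = 420, so k = -21.

-21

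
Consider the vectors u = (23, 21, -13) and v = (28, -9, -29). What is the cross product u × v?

(-726, 303, -795)

i: 21·(-29) - (-13)·(-9) = -609 - 117 = -726
j: (-13)·28 - 23·(-29) = -364 - (-667) = 303
k: 23·(-9) - 21·28 = -207 - 588 = -795
u × v = (-726, 303, -795)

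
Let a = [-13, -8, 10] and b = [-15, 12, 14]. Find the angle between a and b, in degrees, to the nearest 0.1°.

a · b = (-13)·(-15) + (-8)·12 + 10·14 = 195 - 96 + 140 = 239
|a|² = 169 + 64 + 100 = 333,  |a| = √333 ≈ 18.248288
|b|² = 225 + 144 + 196 = 565,  |b| = √565 ≈ 23.769729
cos θ = 239 / (18.248288 · 23.769729) ≈ 0.55100
θ = arccos(0.55100) ≈ 56.6°

56.6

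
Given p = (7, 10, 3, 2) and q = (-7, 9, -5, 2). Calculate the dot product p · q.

30

p · q = 7·(-7) + 10·9 + 3·(-5) + 2·2 = -49 + 90 - 15 + 4 = 30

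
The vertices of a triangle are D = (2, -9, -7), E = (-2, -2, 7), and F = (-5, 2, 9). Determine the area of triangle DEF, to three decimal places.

27.134

DE = (-4, 7, 14),  DF = (-7, 11, 16)
i: 7·16 - 14·11 = 112 - 154 = -42
j: 14·(-7) - (-4)·16 = -98 - (-64) = -34
k: (-4)·11 - 7·(-7) = -44 - (-49) = 5
DE × DF = (-42, -34, 5)
|DE × DF| = √2945 ≈ 54.2679
area = ½ · 54.2679 ≈ 27.134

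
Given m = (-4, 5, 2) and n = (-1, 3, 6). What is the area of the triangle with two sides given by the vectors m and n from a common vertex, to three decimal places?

i: 5·6 - 2·3 = 30 - 6 = 24
j: 2·(-1) - (-4)·6 = -2 - (-24) = 22
k: (-4)·3 - 5·(-1) = -12 - (-5) = -7
m × n = (24, 22, -7)
|m × n| = √(24² + 22² + (-7)²) = √1109 ≈ 33.3017
area = ½ · 33.3017 ≈ 16.651

16.651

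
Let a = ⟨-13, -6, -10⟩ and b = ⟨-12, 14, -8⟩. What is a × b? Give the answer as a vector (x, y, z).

i: (-6)·(-8) - (-10)·14 = 48 - (-140) = 188
j: (-10)·(-12) - (-13)·(-8) = 120 - 104 = 16
k: (-13)·14 - (-6)·(-12) = -182 - 72 = -254
a × b = (188, 16, -254)

(188, 16, -254)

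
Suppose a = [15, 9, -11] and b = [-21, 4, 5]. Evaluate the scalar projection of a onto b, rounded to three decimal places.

a · b = 15·(-21) + 9·4 + (-11)·5 = -315 + 36 - 55 = -334
|b| = √(441 + 16 + 25) = √482 ≈ 21.9545
comp_b a = -334 / √482 ≈ -15.213

-15.213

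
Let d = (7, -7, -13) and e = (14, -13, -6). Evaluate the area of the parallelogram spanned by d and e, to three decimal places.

189.151

i: (-7)·(-6) - (-13)·(-13) = 42 - 169 = -127
j: (-13)·14 - 7·(-6) = -182 - (-42) = -140
k: 7·(-13) - (-7)·14 = -91 - (-98) = 7
d × e = (-127, -140, 7)
|d × e| = √((-127)² + (-140)² + 7²) = √35778 ≈ 189.1507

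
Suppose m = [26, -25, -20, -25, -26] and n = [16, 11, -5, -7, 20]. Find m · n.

-104

m · n = 26·16 + (-25)·11 + (-20)·(-5) + (-25)·(-7) + (-26)·20 = 416 - 275 + 100 + 175 - 520 = -104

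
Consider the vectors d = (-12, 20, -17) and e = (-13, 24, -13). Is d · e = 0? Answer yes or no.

d · e = (-12)·(-13) + 20·24 + (-17)·(-13) = 156 + 480 + 221 = 857
Nonzero, so the vectors are not orthogonal.

no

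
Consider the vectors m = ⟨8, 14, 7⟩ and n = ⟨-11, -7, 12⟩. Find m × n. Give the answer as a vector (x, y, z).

i: 14·12 - 7·(-7) = 168 - (-49) = 217
j: 7·(-11) - 8·12 = -77 - 96 = -173
k: 8·(-7) - 14·(-11) = -56 - (-154) = 98
m × n = (217, -173, 98)

(217, -173, 98)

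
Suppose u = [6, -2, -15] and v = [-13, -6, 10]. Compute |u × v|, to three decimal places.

184.849

i: (-2)·10 - (-15)·(-6) = -20 - 90 = -110
j: (-15)·(-13) - 6·10 = 195 - 60 = 135
k: 6·(-6) - (-2)·(-13) = -36 - 26 = -62
u × v = (-110, 135, -62)
|u × v| = √((-110)² + 135² + (-62)²) = √34169 ≈ 184.8486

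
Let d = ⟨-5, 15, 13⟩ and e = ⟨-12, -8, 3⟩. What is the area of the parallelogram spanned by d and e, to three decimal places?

i: 15·3 - 13·(-8) = 45 - (-104) = 149
j: 13·(-12) - (-5)·3 = -156 - (-15) = -141
k: (-5)·(-8) - 15·(-12) = 40 - (-180) = 220
d × e = (149, -141, 220)
|d × e| = √(149² + (-141)² + 220²) = √90482 ≈ 300.8023

300.802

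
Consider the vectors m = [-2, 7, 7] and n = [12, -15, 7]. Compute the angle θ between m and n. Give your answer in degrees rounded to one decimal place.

112.8

m · n = (-2)·12 + 7·(-15) + 7·7 = -24 - 105 + 49 = -80
|m|² = 4 + 49 + 49 = 102,  |m| = √102 ≈ 10.099505
|n|² = 144 + 225 + 49 = 418,  |n| = √418 ≈ 20.445048
cos θ = -80 / (10.099505 · 20.445048) ≈ -0.38744
θ = arccos(-0.38744) ≈ 112.8°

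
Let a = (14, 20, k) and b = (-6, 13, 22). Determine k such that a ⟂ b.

-8

a · b = 14·(-6) + 20·13 + k·22 = 176 + 22k
Set equal to 0: 22k = -176, so k = -8.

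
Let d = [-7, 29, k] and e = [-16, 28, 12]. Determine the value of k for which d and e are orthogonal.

d · e = (-7)·(-16) + 29·28 + k·12 = 924 + 12k
Set equal to 0: 12k = -924, so k = -77.

-77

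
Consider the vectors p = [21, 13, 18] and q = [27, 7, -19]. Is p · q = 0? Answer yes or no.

no

p · q = 21·27 + 13·7 + 18·(-19) = 567 + 91 - 342 = 316
Nonzero, so the vectors are not orthogonal.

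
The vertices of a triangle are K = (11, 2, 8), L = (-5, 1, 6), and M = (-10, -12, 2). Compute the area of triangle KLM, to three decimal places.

105.604

KL = (-16, -1, -2),  KM = (-21, -14, -6)
i: (-1)·(-6) - (-2)·(-14) = 6 - 28 = -22
j: (-2)·(-21) - (-16)·(-6) = 42 - 96 = -54
k: (-16)·(-14) - (-1)·(-21) = 224 - 21 = 203
KL × KM = (-22, -54, 203)
|KL × KM| = √44609 ≈ 211.2084
area = ½ · 211.2084 ≈ 105.604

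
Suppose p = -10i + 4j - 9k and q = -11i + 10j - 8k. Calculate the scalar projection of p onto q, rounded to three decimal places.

13.150

p · q = (-10)·(-11) + 4·10 + (-9)·(-8) = 110 + 40 + 72 = 222
|q| = √(121 + 100 + 64) = √285 ≈ 16.8819
comp_q p = 222 / √285 ≈ 13.150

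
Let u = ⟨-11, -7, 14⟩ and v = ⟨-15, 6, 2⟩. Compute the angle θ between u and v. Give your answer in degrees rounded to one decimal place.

u · v = (-11)·(-15) + (-7)·6 + 14·2 = 165 - 42 + 28 = 151
|u|² = 121 + 49 + 196 = 366,  |u| = √366 ≈ 19.131126
|v|² = 225 + 36 + 4 = 265,  |v| = √265 ≈ 16.278821
cos θ = 151 / (19.131126 · 16.278821) ≈ 0.48486
θ = arccos(0.48486) ≈ 61.0°

61.0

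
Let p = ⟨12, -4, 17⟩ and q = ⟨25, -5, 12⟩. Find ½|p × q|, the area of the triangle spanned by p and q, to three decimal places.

143.117

i: (-4)·12 - 17·(-5) = -48 - (-85) = 37
j: 17·25 - 12·12 = 425 - 144 = 281
k: 12·(-5) - (-4)·25 = -60 - (-100) = 40
p × q = (37, 281, 40)
|p × q| = √(37² + 281² + 40²) = √81930 ≈ 286.2342
area = ½ · 286.2342 ≈ 143.117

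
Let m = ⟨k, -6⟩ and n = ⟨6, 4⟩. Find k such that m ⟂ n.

m · n = k·6 + (-6)·4 = -24 + 6k
Set equal to 0: 6k = 24, so k = 4.

4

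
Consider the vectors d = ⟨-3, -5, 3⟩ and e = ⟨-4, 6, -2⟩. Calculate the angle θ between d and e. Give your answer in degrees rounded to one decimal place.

d · e = (-3)·(-4) + (-5)·6 + 3·(-2) = 12 - 30 - 6 = -24
|d|² = 9 + 25 + 9 = 43,  |d| = √43 ≈ 6.557439
|e|² = 16 + 36 + 4 = 56,  |e| = √56 ≈ 7.483315
cos θ = -24 / (6.557439 · 7.483315) ≈ -0.48908
θ = arccos(-0.48908) ≈ 119.3°

119.3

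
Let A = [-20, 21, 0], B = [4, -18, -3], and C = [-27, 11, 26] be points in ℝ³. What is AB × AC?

(-1044, -603, -513)

AB = (24, -39, -3)
AC = (-7, -10, 26)
i: (-39)·26 - (-3)·(-10) = -1014 - 30 = -1044
j: (-3)·(-7) - 24·26 = 21 - 624 = -603
k: 24·(-10) - (-39)·(-7) = -240 - 273 = -513
AB × AC = (-1044, -603, -513)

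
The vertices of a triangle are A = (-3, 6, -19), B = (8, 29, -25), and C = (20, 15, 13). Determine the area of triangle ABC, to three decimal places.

512.128

AB = (11, 23, -6),  AC = (23, 9, 32)
i: 23·32 - (-6)·9 = 736 - (-54) = 790
j: (-6)·23 - 11·32 = -138 - 352 = -490
k: 11·9 - 23·23 = 99 - 529 = -430
AB × AC = (790, -490, -430)
|AB × AC| = √1049100 ≈ 1024.2558
area = ½ · 1024.2558 ≈ 512.128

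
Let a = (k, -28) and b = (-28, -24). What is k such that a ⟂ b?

24

a · b = k·(-28) + (-28)·(-24) = 672 - 28k
Set equal to 0: -28k = -672, so k = 24.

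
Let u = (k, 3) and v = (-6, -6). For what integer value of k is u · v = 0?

u · v = k·(-6) + 3·(-6) = -18 - 6k
Set equal to 0: -6k = 18, so k = -3.

-3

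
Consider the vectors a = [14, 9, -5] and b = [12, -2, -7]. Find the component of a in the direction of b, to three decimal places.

a · b = 14·12 + 9·(-2) + (-5)·(-7) = 168 - 18 + 35 = 185
|b| = √(144 + 4 + 49) = √197 ≈ 14.0357
comp_b a = 185 / √197 ≈ 13.181

13.181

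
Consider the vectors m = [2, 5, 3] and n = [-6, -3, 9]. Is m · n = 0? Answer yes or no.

m · n = 2·(-6) + 5·(-3) + 3·9 = -12 - 15 + 27 = 0
Zero, so the vectors are orthogonal.

yes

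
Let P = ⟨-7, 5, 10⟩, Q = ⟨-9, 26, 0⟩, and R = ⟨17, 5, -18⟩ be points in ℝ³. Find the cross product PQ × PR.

(-588, -296, -504)

PQ = (-2, 21, -10)
PR = (24, 0, -28)
i: 21·(-28) - (-10)·0 = -588 - 0 = -588
j: (-10)·24 - (-2)·(-28) = -240 - 56 = -296
k: (-2)·0 - 21·24 = 0 - 504 = -504
PQ × PR = (-588, -296, -504)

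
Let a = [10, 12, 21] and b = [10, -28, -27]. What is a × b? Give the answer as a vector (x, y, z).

i: 12·(-27) - 21·(-28) = -324 - (-588) = 264
j: 21·10 - 10·(-27) = 210 - (-270) = 480
k: 10·(-28) - 12·10 = -280 - 120 = -400
a × b = (264, 480, -400)

(264, 480, -400)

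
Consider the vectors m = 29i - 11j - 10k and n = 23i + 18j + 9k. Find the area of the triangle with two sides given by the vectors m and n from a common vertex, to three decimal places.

460.507

i: (-11)·9 - (-10)·18 = -99 - (-180) = 81
j: (-10)·23 - 29·9 = -230 - 261 = -491
k: 29·18 - (-11)·23 = 522 - (-253) = 775
m × n = (81, -491, 775)
|m × n| = √(81² + (-491)² + 775²) = √848267 ≈ 921.0141
area = ½ · 921.0141 ≈ 460.507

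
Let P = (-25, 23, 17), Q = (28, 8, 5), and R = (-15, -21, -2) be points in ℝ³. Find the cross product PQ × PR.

PQ = (53, -15, -12)
PR = (10, -44, -19)
i: (-15)·(-19) - (-12)·(-44) = 285 - 528 = -243
j: (-12)·10 - 53·(-19) = -120 - (-1007) = 887
k: 53·(-44) - (-15)·10 = -2332 - (-150) = -2182
PQ × PR = (-243, 887, -2182)

(-243, 887, -2182)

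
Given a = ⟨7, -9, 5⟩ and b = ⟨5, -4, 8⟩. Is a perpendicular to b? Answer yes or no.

a · b = 7·5 + (-9)·(-4) + 5·8 = 35 + 36 + 40 = 111
Nonzero, so the vectors are not orthogonal.

no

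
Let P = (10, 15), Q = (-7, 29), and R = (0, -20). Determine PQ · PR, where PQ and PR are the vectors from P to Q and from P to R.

-320

PQ = Q − P = (-17, 14)
PR = R − P = (-10, -35)
PQ · PR = (-17)·(-10) + 14·(-35) = 170 - 490 = -320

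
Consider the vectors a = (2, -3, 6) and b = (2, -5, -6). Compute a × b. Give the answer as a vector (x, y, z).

(48, 24, -4)

i: (-3)·(-6) - 6·(-5) = 18 - (-30) = 48
j: 6·2 - 2·(-6) = 12 - (-12) = 24
k: 2·(-5) - (-3)·2 = -10 - (-6) = -4
a × b = (48, 24, -4)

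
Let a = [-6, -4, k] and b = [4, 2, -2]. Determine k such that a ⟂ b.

a · b = (-6)·4 + (-4)·2 + k·(-2) = -32 - 2k
Set equal to 0: -2k = 32, so k = -16.

-16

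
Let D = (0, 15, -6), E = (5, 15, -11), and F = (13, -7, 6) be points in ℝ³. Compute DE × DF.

(-110, -125, -110)

DE = (5, 0, -5)
DF = (13, -22, 12)
i: 0·12 - (-5)·(-22) = 0 - 110 = -110
j: (-5)·13 - 5·12 = -65 - 60 = -125
k: 5·(-22) - 0·13 = -110 - 0 = -110
DE × DF = (-110, -125, -110)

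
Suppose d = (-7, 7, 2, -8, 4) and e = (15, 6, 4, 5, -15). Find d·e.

d · e = (-7)·15 + 7·6 + 2·4 + (-8)·5 + 4·(-15) = -105 + 42 + 8 - 40 - 60 = -155

-155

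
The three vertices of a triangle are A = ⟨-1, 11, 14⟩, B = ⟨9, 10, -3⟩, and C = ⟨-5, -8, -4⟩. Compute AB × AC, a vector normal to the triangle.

AB = (10, -1, -17)
AC = (-4, -19, -18)
i: (-1)·(-18) - (-17)·(-19) = 18 - 323 = -305
j: (-17)·(-4) - 10·(-18) = 68 - (-180) = 248
k: 10·(-19) - (-1)·(-4) = -190 - 4 = -194
AB × AC = (-305, 248, -194)

(-305, 248, -194)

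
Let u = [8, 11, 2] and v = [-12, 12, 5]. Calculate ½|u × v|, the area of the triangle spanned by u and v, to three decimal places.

119.416

i: 11·5 - 2·12 = 55 - 24 = 31
j: 2·(-12) - 8·5 = -24 - 40 = -64
k: 8·12 - 11·(-12) = 96 - (-132) = 228
u × v = (31, -64, 228)
|u × v| = √(31² + (-64)² + 228²) = √57041 ≈ 238.8326
area = ½ · 238.8326 ≈ 119.416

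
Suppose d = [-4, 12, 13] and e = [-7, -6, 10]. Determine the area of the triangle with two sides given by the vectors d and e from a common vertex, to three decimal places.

115.617

i: 12·10 - 13·(-6) = 120 - (-78) = 198
j: 13·(-7) - (-4)·10 = -91 - (-40) = -51
k: (-4)·(-6) - 12·(-7) = 24 - (-84) = 108
d × e = (198, -51, 108)
|d × e| = √(198² + (-51)² + 108²) = √53469 ≈ 231.2336
area = ½ · 231.2336 ≈ 115.617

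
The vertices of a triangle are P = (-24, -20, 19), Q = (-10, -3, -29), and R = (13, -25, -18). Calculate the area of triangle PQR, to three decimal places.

PQ = (14, 17, -48),  PR = (37, -5, -37)
i: 17·(-37) - (-48)·(-5) = -629 - 240 = -869
j: (-48)·37 - 14·(-37) = -1776 - (-518) = -1258
k: 14·(-5) - 17·37 = -70 - 629 = -699
PQ × PR = (-869, -1258, -699)
|PQ × PR| = √2826326 ≈ 1681.1680
area = ½ · 1681.1680 ≈ 840.584

840.584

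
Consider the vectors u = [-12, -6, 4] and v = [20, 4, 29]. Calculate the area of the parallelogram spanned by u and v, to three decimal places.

473.781

i: (-6)·29 - 4·4 = -174 - 16 = -190
j: 4·20 - (-12)·29 = 80 - (-348) = 428
k: (-12)·4 - (-6)·20 = -48 - (-120) = 72
u × v = (-190, 428, 72)
|u × v| = √((-190)² + 428² + 72²) = √224468 ≈ 473.7805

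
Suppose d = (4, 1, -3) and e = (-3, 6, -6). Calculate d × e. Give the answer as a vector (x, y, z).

(12, 33, 27)

i: 1·(-6) - (-3)·6 = -6 - (-18) = 12
j: (-3)·(-3) - 4·(-6) = 9 - (-24) = 33
k: 4·6 - 1·(-3) = 24 - (-3) = 27
d × e = (12, 33, 27)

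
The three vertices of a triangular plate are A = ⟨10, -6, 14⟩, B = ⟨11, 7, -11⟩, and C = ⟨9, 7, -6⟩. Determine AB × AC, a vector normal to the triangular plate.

AB = (1, 13, -25)
AC = (-1, 13, -20)
i: 13·(-20) - (-25)·13 = -260 - (-325) = 65
j: (-25)·(-1) - 1·(-20) = 25 - (-20) = 45
k: 1·13 - 13·(-1) = 13 - (-13) = 26
AB × AC = (65, 45, 26)

(65, 45, 26)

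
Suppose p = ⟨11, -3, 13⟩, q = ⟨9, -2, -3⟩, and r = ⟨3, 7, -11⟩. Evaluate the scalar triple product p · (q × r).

q × r:
i: (-2)·(-11) - (-3)·7 = 22 - (-21) = 43
j: (-3)·3 - 9·(-11) = -9 - (-99) = 90
k: 9·7 - (-2)·3 = 63 - (-6) = 69
q × r = (43, 90, 69)
p · (q × r) = 11·43 + (-3)·90 + 13·69 = 473 - 270 + 897 = 1100

1100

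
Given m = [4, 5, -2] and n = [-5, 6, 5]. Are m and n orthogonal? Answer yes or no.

m · n = 4·(-5) + 5·6 + (-2)·5 = -20 + 30 - 10 = 0
Zero, so the vectors are orthogonal.

yes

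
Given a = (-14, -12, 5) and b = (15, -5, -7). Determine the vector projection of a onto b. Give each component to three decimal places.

(-9.281, 3.094, 4.331)

a · b = (-14)·15 + (-12)·(-5) + 5·(-7) = -210 + 60 - 35 = -185
|b|² = 225 + 25 + 49 = 299
proj_b a = (-185/299) · (15, -5, -7) ≈ (-9.281, 3.094, 4.331)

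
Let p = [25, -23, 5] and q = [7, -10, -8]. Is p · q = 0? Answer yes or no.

p · q = 25·7 + (-23)·(-10) + 5·(-8) = 175 + 230 - 40 = 365
Nonzero, so the vectors are not orthogonal.

no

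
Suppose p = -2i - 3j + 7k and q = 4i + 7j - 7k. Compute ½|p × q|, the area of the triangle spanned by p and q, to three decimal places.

15.684

i: (-3)·(-7) - 7·7 = 21 - 49 = -28
j: 7·4 - (-2)·(-7) = 28 - 14 = 14
k: (-2)·7 - (-3)·4 = -14 - (-12) = -2
p × q = (-28, 14, -2)
|p × q| = √((-28)² + 14² + (-2)²) = √984 ≈ 31.3688
area = ½ · 31.3688 ≈ 15.684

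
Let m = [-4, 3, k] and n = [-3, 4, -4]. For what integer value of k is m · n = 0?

m · n = (-4)·(-3) + 3·4 + k·(-4) = 24 - 4k
Set equal to 0: -4k = -24, so k = 6.

6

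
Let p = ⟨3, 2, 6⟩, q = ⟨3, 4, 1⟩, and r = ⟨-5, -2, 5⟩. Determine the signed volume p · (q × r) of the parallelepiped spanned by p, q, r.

110

q × r:
i: 4·5 - 1·(-2) = 20 - (-2) = 22
j: 1·(-5) - 3·5 = -5 - 15 = -20
k: 3·(-2) - 4·(-5) = -6 - (-20) = 14
q × r = (22, -20, 14)
p · (q × r) = 3·22 + 2·(-20) + 6·14 = 66 - 40 + 84 = 110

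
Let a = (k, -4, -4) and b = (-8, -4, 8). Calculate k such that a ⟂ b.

-2

a · b = k·(-8) + (-4)·(-4) + (-4)·8 = -16 - 8k
Set equal to 0: -8k = 16, so k = -2.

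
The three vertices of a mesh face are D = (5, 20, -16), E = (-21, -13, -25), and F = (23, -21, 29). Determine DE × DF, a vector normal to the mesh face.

(-1854, 1008, 1660)

DE = (-26, -33, -9)
DF = (18, -41, 45)
i: (-33)·45 - (-9)·(-41) = -1485 - 369 = -1854
j: (-9)·18 - (-26)·45 = -162 - (-1170) = 1008
k: (-26)·(-41) - (-33)·18 = 1066 - (-594) = 1660
DE × DF = (-1854, 1008, 1660)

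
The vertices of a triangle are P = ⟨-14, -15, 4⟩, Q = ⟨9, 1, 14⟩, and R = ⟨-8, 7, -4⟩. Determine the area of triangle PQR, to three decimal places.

PQ = (23, 16, 10),  PR = (6, 22, -8)
i: 16·(-8) - 10·22 = -128 - 220 = -348
j: 10·6 - 23·(-8) = 60 - (-184) = 244
k: 23·22 - 16·6 = 506 - 96 = 410
PQ × PR = (-348, 244, 410)
|PQ × PR| = √348740 ≈ 590.5421
area = ½ · 590.5421 ≈ 295.271

295.271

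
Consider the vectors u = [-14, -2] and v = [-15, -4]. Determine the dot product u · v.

218

u · v = (-14)·(-15) + (-2)·(-4) = 210 + 8 = 218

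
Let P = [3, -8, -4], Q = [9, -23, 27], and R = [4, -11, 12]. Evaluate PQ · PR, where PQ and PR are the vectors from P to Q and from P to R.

547

PQ = Q − P = (6, -15, 31)
PR = R − P = (1, -3, 16)
PQ · PR = 6·1 + (-15)·(-3) + 31·16 = 6 + 45 + 496 = 547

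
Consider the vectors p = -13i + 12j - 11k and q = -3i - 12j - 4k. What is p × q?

i: 12·(-4) - (-11)·(-12) = -48 - 132 = -180
j: (-11)·(-3) - (-13)·(-4) = 33 - 52 = -19
k: (-13)·(-12) - 12·(-3) = 156 - (-36) = 192
p × q = (-180, -19, 192)

(-180, -19, 192)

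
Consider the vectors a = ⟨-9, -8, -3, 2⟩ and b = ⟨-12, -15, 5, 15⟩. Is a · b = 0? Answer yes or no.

no

a · b = (-9)·(-12) + (-8)·(-15) + (-3)·5 + 2·15 = 108 + 120 - 15 + 30 = 243
Nonzero, so the vectors are not orthogonal.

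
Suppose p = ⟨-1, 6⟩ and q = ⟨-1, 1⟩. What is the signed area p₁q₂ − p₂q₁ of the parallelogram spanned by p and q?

5

(-1)·1 - 6·(-1) = -1 - (-6) = 5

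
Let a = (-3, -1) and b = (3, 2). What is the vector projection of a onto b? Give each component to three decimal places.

(-2.538, -1.692)

a · b = (-3)·3 + (-1)·2 = -9 - 2 = -11
|b|² = 9 + 4 = 13
proj_b a = (-11/13) · (3, 2) ≈ (-2.538, -1.692)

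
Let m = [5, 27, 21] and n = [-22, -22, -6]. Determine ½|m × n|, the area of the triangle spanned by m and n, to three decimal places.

i: 27·(-6) - 21·(-22) = -162 - (-462) = 300
j: 21·(-22) - 5·(-6) = -462 - (-30) = -432
k: 5·(-22) - 27·(-22) = -110 - (-594) = 484
m × n = (300, -432, 484)
|m × n| = √(300² + (-432)² + 484²) = √510880 ≈ 714.7587
area = ½ · 714.7587 ≈ 357.379

357.379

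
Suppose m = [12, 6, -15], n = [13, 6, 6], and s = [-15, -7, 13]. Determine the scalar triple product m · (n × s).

n × s:
i: 6·13 - 6·(-7) = 78 - (-42) = 120
j: 6·(-15) - 13·13 = -90 - 169 = -259
k: 13·(-7) - 6·(-15) = -91 - (-90) = -1
n × s = (120, -259, -1)
m · (n × s) = 12·120 + 6·(-259) + (-15)·(-1) = 1440 - 1554 + 15 = -99

-99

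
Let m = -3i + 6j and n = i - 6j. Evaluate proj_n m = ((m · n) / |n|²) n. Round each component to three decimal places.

(-1.054, 6.324)

m · n = (-3)·1 + 6·(-6) = -3 - 36 = -39
|n|² = 1 + 36 = 37
proj_n m = (-39/37) · (1, -6) ≈ (-1.054, 6.324)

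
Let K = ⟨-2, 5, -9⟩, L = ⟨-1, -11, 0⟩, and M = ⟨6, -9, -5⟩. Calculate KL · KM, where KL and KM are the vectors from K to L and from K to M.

KL = L − K = (1, -16, 9)
KM = M − K = (8, -14, 4)
KL · KM = 1·8 + (-16)·(-14) + 9·4 = 8 + 224 + 36 = 268

268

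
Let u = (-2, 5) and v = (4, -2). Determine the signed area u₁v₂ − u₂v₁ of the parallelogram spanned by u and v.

(-2)·(-2) - 5·4 = 4 - 20 = -16

-16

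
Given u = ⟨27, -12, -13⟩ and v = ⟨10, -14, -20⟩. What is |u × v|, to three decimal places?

i: (-12)·(-20) - (-13)·(-14) = 240 - 182 = 58
j: (-13)·10 - 27·(-20) = -130 - (-540) = 410
k: 27·(-14) - (-12)·10 = -378 - (-120) = -258
u × v = (58, 410, -258)
|u × v| = √(58² + 410² + (-258)²) = √238028 ≈ 487.8811

487.881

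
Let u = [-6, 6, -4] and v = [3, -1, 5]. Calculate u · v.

u · v = (-6)·3 + 6·(-1) + (-4)·5 = -18 - 6 - 20 = -44

-44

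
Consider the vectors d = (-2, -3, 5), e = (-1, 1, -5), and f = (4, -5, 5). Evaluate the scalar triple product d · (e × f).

e × f:
i: 1·5 - (-5)·(-5) = 5 - 25 = -20
j: (-5)·4 - (-1)·5 = -20 - (-5) = -15
k: (-1)·(-5) - 1·4 = 5 - 4 = 1
e × f = (-20, -15, 1)
d · (e × f) = (-2)·(-20) + (-3)·(-15) + 5·1 = 40 + 45 + 5 = 90

90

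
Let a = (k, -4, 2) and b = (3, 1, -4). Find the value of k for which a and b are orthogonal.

a · b = k·3 + (-4)·1 + 2·(-4) = -12 + 3k
Set equal to 0: 3k = 12, so k = 4.

4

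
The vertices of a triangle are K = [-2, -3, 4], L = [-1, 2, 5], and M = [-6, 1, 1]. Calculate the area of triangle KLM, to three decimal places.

KL = (1, 5, 1),  KM = (-4, 4, -3)
i: 5·(-3) - 1·4 = -15 - 4 = -19
j: 1·(-4) - 1·(-3) = -4 - (-3) = -1
k: 1·4 - 5·(-4) = 4 - (-20) = 24
KL × KM = (-19, -1, 24)
|KL × KM| = √938 ≈ 30.6268
area = ½ · 30.6268 ≈ 15.313

15.313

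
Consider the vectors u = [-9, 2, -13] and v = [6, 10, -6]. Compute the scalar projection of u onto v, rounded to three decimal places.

u · v = (-9)·6 + 2·10 + (-13)·(-6) = -54 + 20 + 78 = 44
|v| = √(36 + 100 + 36) = √172 ≈ 13.1149
comp_v u = 44 / √172 ≈ 3.355

3.355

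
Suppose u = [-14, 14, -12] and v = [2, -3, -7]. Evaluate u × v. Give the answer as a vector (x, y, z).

(-134, -122, 14)

i: 14·(-7) - (-12)·(-3) = -98 - 36 = -134
j: (-12)·2 - (-14)·(-7) = -24 - 98 = -122
k: (-14)·(-3) - 14·2 = 42 - 28 = 14
u × v = (-134, -122, 14)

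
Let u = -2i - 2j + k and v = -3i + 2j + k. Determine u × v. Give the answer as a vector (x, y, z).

i: (-2)·1 - 1·2 = -2 - 2 = -4
j: 1·(-3) - (-2)·1 = -3 - (-2) = -1
k: (-2)·2 - (-2)·(-3) = -4 - 6 = -10
u × v = (-4, -1, -10)

(-4, -1, -10)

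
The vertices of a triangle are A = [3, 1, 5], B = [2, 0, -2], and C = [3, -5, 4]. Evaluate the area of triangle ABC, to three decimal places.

20.724

AB = (-1, -1, -7),  AC = (0, -6, -1)
i: (-1)·(-1) - (-7)·(-6) = 1 - 42 = -41
j: (-7)·0 - (-1)·(-1) = 0 - 1 = -1
k: (-1)·(-6) - (-1)·0 = 6 - 0 = 6
AB × AC = (-41, -1, 6)
|AB × AC| = √1718 ≈ 41.4488
area = ½ · 41.4488 ≈ 20.724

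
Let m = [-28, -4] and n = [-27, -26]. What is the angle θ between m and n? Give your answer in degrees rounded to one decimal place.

m · n = (-28)·(-27) + (-4)·(-26) = 756 + 104 = 860
|m|² = 784 + 16 = 800,  |m| = √800 ≈ 28.284271
|n|² = 729 + 676 = 1405,  |n| = √1405 ≈ 37.483330
cos θ = 860 / (28.284271 · 37.483330) ≈ 0.81118
θ = arccos(0.81118) ≈ 35.8°

35.8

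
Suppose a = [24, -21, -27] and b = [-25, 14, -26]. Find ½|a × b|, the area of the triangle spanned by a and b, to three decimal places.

i: (-21)·(-26) - (-27)·14 = 546 - (-378) = 924
j: (-27)·(-25) - 24·(-26) = 675 - (-624) = 1299
k: 24·14 - (-21)·(-25) = 336 - 525 = -189
a × b = (924, 1299, -189)
|a × b| = √(924² + 1299² + (-189)²) = √2576898 ≈ 1605.2719
area = ½ · 1605.2719 ≈ 802.636

802.636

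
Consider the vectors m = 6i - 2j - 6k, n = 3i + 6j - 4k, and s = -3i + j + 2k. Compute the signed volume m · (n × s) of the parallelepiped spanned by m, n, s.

n × s:
i: 6·2 - (-4)·1 = 12 - (-4) = 16
j: (-4)·(-3) - 3·2 = 12 - 6 = 6
k: 3·1 - 6·(-3) = 3 - (-18) = 21
n × s = (16, 6, 21)
m · (n × s) = 6·16 + (-2)·6 + (-6)·21 = 96 - 12 - 126 = -42

-42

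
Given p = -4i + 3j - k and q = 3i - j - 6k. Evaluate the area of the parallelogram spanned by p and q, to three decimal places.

i: 3·(-6) - (-1)·(-1) = -18 - 1 = -19
j: (-1)·3 - (-4)·(-6) = -3 - 24 = -27
k: (-4)·(-1) - 3·3 = 4 - 9 = -5
p × q = (-19, -27, -5)
|p × q| = √((-19)² + (-27)² + (-5)²) = √1115 ≈ 33.3916

33.392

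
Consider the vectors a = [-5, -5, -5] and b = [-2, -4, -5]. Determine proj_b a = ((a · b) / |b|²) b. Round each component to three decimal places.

(-2.444, -4.889, -6.111)

a · b = (-5)·(-2) + (-5)·(-4) + (-5)·(-5) = 10 + 20 + 25 = 55
|b|² = 4 + 16 + 25 = 45
proj_b a = (55/45) · (-2, -4, -5) ≈ (-2.444, -4.889, -6.111)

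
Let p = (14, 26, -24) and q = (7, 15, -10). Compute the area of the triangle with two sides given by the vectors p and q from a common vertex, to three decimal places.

i: 26·(-10) - (-24)·15 = -260 - (-360) = 100
j: (-24)·7 - 14·(-10) = -168 - (-140) = -28
k: 14·15 - 26·7 = 210 - 182 = 28
p × q = (100, -28, 28)
|p × q| = √(100² + (-28)² + 28²) = √11568 ≈ 107.5546
area = ½ · 107.5546 ≈ 53.777

53.777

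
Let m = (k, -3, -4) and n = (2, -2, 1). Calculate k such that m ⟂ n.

m · n = k·2 + (-3)·(-2) + (-4)·1 = 2 + 2k
Set equal to 0: 2k = -2, so k = -1.

-1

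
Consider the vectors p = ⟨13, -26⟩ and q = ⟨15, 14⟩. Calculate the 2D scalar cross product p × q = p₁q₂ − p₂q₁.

572

13·14 - (-26)·15 = 182 - (-390) = 572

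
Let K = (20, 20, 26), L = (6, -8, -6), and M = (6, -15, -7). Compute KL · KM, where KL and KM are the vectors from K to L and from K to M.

KL = L − K = (-14, -28, -32)
KM = M − K = (-14, -35, -33)
KL · KM = (-14)·(-14) + (-28)·(-35) + (-32)·(-33) = 196 + 980 + 1056 = 2232

2232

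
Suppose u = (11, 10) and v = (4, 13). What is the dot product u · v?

u · v = 11·4 + 10·13 = 44 + 130 = 174

174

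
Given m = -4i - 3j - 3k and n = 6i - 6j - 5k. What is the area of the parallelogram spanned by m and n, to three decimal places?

i: (-3)·(-5) - (-3)·(-6) = 15 - 18 = -3
j: (-3)·6 - (-4)·(-5) = -18 - 20 = -38
k: (-4)·(-6) - (-3)·6 = 24 - (-18) = 42
m × n = (-3, -38, 42)
|m × n| = √((-3)² + (-38)² + 42²) = √3217 ≈ 56.7186

56.719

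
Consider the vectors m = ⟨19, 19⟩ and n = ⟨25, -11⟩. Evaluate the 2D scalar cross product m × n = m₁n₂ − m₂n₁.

19·(-11) - 19·25 = -209 - 475 = -684

-684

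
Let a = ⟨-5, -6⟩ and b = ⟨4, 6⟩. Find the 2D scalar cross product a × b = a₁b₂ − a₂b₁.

-6

(-5)·6 - (-6)·4 = -30 - (-24) = -6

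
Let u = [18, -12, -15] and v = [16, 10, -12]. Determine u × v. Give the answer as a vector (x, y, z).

i: (-12)·(-12) - (-15)·10 = 144 - (-150) = 294
j: (-15)·16 - 18·(-12) = -240 - (-216) = -24
k: 18·10 - (-12)·16 = 180 - (-192) = 372
u × v = (294, -24, 372)

(294, -24, 372)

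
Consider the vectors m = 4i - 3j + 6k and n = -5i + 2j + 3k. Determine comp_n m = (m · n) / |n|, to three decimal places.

m · n = 4·(-5) + (-3)·2 + 6·3 = -20 - 6 + 18 = -8
|n| = √(25 + 4 + 9) = √38 ≈ 6.1644
comp_n m = -8 / √38 ≈ -1.298

-1.298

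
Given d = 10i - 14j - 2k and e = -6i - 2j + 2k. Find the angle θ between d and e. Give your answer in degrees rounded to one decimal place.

d · e = 10·(-6) + (-14)·(-2) + (-2)·2 = -60 + 28 - 4 = -36
|d|² = 100 + 196 + 4 = 300,  |d| = √300 ≈ 17.320508
|e|² = 36 + 4 + 4 = 44,  |e| = √44 ≈ 6.633250
cos θ = -36 / (17.320508 · 6.633250) ≈ -0.31334
θ = arccos(-0.31334) ≈ 108.3°

108.3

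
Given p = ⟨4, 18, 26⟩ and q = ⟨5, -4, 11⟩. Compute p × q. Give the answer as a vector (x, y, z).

i: 18·11 - 26·(-4) = 198 - (-104) = 302
j: 26·5 - 4·11 = 130 - 44 = 86
k: 4·(-4) - 18·5 = -16 - 90 = -106
p × q = (302, 86, -106)

(302, 86, -106)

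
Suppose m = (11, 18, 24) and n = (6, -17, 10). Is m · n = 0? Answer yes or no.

yes

m · n = 11·6 + 18·(-17) + 24·10 = 66 - 306 + 240 = 0
Zero, so the vectors are orthogonal.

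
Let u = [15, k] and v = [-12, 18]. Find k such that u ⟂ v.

10

u · v = 15·(-12) + k·18 = -180 + 18k
Set equal to 0: 18k = 180, so k = 10.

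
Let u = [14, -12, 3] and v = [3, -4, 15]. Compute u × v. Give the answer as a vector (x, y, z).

i: (-12)·15 - 3·(-4) = -180 - (-12) = -168
j: 3·3 - 14·15 = 9 - 210 = -201
k: 14·(-4) - (-12)·3 = -56 - (-36) = -20
u × v = (-168, -201, -20)

(-168, -201, -20)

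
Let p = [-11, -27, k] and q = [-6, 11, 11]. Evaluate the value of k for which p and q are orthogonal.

21

p · q = (-11)·(-6) + (-27)·11 + k·11 = -231 + 11k
Set equal to 0: 11k = 231, so k = 21.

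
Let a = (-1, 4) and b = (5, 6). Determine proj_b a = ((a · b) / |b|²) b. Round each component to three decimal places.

a · b = (-1)·5 + 4·6 = -5 + 24 = 19
|b|² = 25 + 36 = 61
proj_b a = (19/61) · (5, 6) ≈ (1.557, 1.869)

(1.557, 1.869)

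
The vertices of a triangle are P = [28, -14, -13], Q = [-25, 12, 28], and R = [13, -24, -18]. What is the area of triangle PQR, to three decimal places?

PQ = (-53, 26, 41),  PR = (-15, -10, -5)
i: 26·(-5) - 41·(-10) = -130 - (-410) = 280
j: 41·(-15) - (-53)·(-5) = -615 - 265 = -880
k: (-53)·(-10) - 26·(-15) = 530 - (-390) = 920
PQ × PR = (280, -880, 920)
|PQ × PR| = √1699200 ≈ 1303.5337
area = ½ · 1303.5337 ≈ 651.767

651.767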